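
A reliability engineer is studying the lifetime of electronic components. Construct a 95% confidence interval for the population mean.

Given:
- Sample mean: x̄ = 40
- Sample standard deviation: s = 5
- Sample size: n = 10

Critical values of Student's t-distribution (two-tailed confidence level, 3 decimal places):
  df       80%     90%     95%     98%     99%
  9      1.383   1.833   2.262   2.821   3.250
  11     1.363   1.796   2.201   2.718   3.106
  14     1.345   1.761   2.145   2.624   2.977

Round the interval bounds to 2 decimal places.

The population standard deviation σ is unknown (only the sample standard deviation s is given), so use a t-interval with df = n - 1 = 10 - 1 = 9.

For 95% confidence with df = 9, t* = 2.262 (from t-table)

Standard error: SE = s/√n = 5/√10 = 1.581139

Margin of error: E = t* × SE = 2.262 × 1.581139 = 3.5765

T-interval: x̄ ± E = 40 ± 3.5765 = (36.4235, 43.5765)

Rounded to 2 decimal places:

(36.42, 43.58)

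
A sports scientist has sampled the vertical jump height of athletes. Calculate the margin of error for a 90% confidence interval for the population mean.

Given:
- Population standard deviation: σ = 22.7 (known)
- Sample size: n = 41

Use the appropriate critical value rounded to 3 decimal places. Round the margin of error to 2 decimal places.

The population standard deviation σ is known, so use the z-interval margin of error formula.

For 90% confidence, z* = 1.645 (from standard normal table)

Margin of error formula for z-interval: E = z* × σ/√n

E = 1.645 × 22.7/√41
  = 1.645 × 3.545144
  = 5.8318

Rounded to 2 decimal places:

5.83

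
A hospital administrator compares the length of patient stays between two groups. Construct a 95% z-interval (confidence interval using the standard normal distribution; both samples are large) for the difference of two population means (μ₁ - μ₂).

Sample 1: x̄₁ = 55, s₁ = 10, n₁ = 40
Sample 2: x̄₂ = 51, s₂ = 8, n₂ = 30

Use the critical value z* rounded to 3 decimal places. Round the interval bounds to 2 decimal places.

Both samples are large (n₁ = 40 ≥ 30, n₂ = 30 ≥ 30), so a z-interval for the difference of means applies.

Point estimate: x̄₁ - x̄₂ = 55 - 51 = 4

Standard error: SE = √(s₁²/n₁ + s₂²/n₂)
= √(10²/40 + 8²/30)
= √(2.500000 + 2.133333)
= 2.152518

For 95% confidence, z* = 1.96 (from standard normal table)
Margin of error: E = z* × SE = 1.96 × 2.152518 = 4.2189

Z-interval: (x̄₁ - x̄₂) ± E = 4 ± 4.2189 = (-0.2189, 8.2189)

Rounded to 2 decimal places:

(-0.22, 8.22)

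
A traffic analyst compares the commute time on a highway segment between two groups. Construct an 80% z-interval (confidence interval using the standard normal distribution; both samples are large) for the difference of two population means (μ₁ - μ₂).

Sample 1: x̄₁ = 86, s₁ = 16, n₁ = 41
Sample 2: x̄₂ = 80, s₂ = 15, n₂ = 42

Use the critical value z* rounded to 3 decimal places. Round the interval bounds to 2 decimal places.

Both samples are large (n₁ = 41 ≥ 30, n₂ = 42 ≥ 30), so a z-interval for the difference of means applies.

Point estimate: x̄₁ - x̄₂ = 86 - 80 = 6

Standard error: SE = √(s₁²/n₁ + s₂²/n₂)
= √(16²/41 + 15²/42)
= √(6.243902 + 5.357143)
= 3.406031

For 80% confidence, z* = 1.282 (from standard normal table)
Margin of error: E = z* × SE = 1.282 × 3.406031 = 4.3665

Z-interval: (x̄₁ - x̄₂) ± E = 6 ± 4.3665 = (1.6335, 10.3665)

Rounded to 2 decimal places:

(1.63, 10.37)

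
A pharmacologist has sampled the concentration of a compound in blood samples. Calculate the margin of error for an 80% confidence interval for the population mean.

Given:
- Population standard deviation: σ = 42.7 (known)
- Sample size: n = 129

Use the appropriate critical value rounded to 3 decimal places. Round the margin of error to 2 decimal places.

The population standard deviation σ is known, so use the z-interval margin of error formula.

For 80% confidence, z* = 1.282 (from standard normal table)

Margin of error formula for z-interval: E = z* × σ/√n

E = 1.282 × 42.7/√129
  = 1.282 × 3.759525
  = 4.8197

Rounded to 2 decimal places:

4.82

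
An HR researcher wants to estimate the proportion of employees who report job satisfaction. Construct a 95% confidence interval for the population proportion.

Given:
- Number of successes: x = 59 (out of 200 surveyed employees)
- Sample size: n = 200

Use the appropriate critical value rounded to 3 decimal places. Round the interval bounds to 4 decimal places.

Sample proportion: p̂ = 59/200 = 0.295000

Check conditions for normal approximation:
  np̂ = 59 ≥ 10 ✓
  n(1-p̂) = 141 ≥ 10 ✓

The sample is large enough, so use a z-interval (normal approximation) for the proportion.

For 95% confidence, z* = 1.96 (from standard normal table)

Standard error: SE = √(p̂(1-p̂)/n) = √(0.295000×0.705000/200) = 0.03224709

Margin of error: E = z* × SE = 1.96 × 0.03224709 = 0.063204

Z-interval: p̂ ± E = 0.295000 ± 0.063204 = (0.231796, 0.358204)

Rounded to 4 decimal places:

(0.2318, 0.3582)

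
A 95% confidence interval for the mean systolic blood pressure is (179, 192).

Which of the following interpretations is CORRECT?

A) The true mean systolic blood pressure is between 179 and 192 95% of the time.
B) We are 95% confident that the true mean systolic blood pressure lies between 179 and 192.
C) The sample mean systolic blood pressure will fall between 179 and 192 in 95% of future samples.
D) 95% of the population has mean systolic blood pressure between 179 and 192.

A confidence interval represents our confidence in the procedure, not a probability statement about the parameter.

Key concept: If we repeated this sampling process many times and computed a 95% CI each time, about 95% of those intervals would contain the true population parameter.

For this specific interval (179, 192):
- Midpoint (point estimate): 185.5
- Margin of error: 6.5

The correct interpretation is the one stating confidence that the true parameter lies in the interval — option B.

B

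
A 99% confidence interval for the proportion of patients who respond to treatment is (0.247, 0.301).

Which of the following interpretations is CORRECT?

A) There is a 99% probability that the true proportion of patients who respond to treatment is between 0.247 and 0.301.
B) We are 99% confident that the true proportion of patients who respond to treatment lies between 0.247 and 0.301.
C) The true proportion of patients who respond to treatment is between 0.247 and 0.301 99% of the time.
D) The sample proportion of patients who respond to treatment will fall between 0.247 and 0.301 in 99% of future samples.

A confidence interval represents our confidence in the procedure, not a probability statement about the parameter.

Key concept: If we repeated this sampling process many times and computed a 99% CI each time, about 99% of those intervals would contain the true population parameter.

For this specific interval (0.247, 0.301):
- Midpoint (point estimate): 0.274
- Margin of error: 0.027

The correct interpretation is the one stating confidence that the true parameter lies in the interval — option B.

B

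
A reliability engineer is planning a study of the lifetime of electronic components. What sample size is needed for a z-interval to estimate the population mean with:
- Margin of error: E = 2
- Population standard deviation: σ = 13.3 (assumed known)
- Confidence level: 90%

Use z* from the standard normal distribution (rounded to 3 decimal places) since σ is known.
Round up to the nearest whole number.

Using z* since population σ is known (z-interval formula).

For 90% confidence, z* = 1.645 (from standard normal table)

Sample size formula for z-interval: n = (z*σ/E)²

n = (1.645 × 13.3 / 2)²
  = (10.939250)²
  = 119.6672

Round up to the nearest whole number: n = 120

120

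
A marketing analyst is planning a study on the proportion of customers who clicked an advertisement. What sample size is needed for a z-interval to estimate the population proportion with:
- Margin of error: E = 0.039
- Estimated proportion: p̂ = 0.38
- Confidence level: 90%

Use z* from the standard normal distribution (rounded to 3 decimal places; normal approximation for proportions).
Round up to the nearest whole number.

Using z* for proportion z-interval (normal approximation).

For 90% confidence, z* = 1.645 (from standard normal table)

Sample size formula for proportion z-interval: n = z*²p̂(1-p̂)/E²

n = 1.645² × 0.38 × 0.62 / 0.039²
  = 2.706025 × 0.2356 / 0.001521
  = 419.1581

Round up to the nearest whole number: n = 420

420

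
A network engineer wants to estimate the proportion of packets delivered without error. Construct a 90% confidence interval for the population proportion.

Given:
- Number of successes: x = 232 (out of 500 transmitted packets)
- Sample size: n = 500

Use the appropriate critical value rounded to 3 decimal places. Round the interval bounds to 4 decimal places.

Sample proportion: p̂ = 232/500 = 0.464000

Check conditions for normal approximation:
  np̂ = 232 ≥ 10 ✓
  n(1-p̂) = 268 ≥ 10 ✓

The sample is large enough, so use a z-interval (normal approximation) for the proportion.

For 90% confidence, z* = 1.645 (from standard normal table)

Standard error: SE = √(p̂(1-p̂)/n) = √(0.464000×0.536000/500) = 0.02230265

Margin of error: E = z* × SE = 1.645 × 0.02230265 = 0.036688

Z-interval: p̂ ± E = 0.464000 ± 0.036688 = (0.427312, 0.500688)

Rounded to 4 decimal places:

(0.4273, 0.5007)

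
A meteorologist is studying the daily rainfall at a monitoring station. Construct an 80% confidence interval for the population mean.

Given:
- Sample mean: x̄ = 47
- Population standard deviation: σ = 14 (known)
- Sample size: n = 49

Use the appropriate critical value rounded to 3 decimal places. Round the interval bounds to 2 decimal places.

The population standard deviation σ is known, so use a z-interval (standard normal critical value).

For 80% confidence, z* = 1.282 (from standard normal table)

Standard error: SE = σ/√n = 14/√49 = 2.000000

Margin of error: E = z* × SE = 1.282 × 2.000000 = 2.5640

Z-interval: x̄ ± E = 47 ± 2.5640 = (44.4360, 49.5640)

Rounded to 2 decimal places:

(44.44, 49.56)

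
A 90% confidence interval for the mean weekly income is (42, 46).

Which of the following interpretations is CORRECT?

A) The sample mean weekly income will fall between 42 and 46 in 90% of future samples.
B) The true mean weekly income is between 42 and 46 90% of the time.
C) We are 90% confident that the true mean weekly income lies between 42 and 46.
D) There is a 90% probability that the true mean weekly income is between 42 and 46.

A confidence interval represents our confidence in the procedure, not a probability statement about the parameter.

Key concept: If we repeated this sampling process many times and computed a 90% CI each time, about 90% of those intervals would contain the true population parameter.

For this specific interval (42, 46):
- Midpoint (point estimate): 44
- Margin of error: 2

The correct interpretation is the one stating confidence that the true parameter lies in the interval — option C.

C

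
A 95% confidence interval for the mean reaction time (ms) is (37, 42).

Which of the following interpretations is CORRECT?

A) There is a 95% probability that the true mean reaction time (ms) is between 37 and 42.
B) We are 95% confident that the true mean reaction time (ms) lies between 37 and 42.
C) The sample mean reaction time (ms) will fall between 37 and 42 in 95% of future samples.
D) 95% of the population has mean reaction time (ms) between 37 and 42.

A confidence interval represents our confidence in the procedure, not a probability statement about the parameter.

Key concept: If we repeated this sampling process many times and computed a 95% CI each time, about 95% of those intervals would contain the true population parameter.

For this specific interval (37, 42):
- Midpoint (point estimate): 39.5
- Margin of error: 2.5

The correct interpretation is the one stating confidence that the true parameter lies in the interval — option B.

B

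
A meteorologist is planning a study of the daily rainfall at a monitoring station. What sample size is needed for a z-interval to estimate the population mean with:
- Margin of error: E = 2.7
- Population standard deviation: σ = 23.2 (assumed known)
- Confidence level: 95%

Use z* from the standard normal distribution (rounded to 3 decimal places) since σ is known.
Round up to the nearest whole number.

Using z* since population σ is known (z-interval formula).

For 95% confidence, z* = 1.96 (from standard normal table)

Sample size formula for z-interval: n = (z*σ/E)²

n = (1.96 × 23.2 / 2.7)²
  = (16.841481)²
  = 283.6355

Round up to the nearest whole number: n = 284

284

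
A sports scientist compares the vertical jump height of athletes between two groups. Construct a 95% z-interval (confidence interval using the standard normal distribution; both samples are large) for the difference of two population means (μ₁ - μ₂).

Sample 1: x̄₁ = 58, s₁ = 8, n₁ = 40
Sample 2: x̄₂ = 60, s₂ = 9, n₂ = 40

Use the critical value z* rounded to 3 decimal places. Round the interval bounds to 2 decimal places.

Both samples are large (n₁ = 40 ≥ 30, n₂ = 40 ≥ 30), so a z-interval for the difference of means applies.

Point estimate: x̄₁ - x̄₂ = 58 - 60 = -2

Standard error: SE = √(s₁²/n₁ + s₂²/n₂)
= √(8²/40 + 9²/40)
= √(1.600000 + 2.025000)
= 1.903943

For 95% confidence, z* = 1.96 (from standard normal table)
Margin of error: E = z* × SE = 1.96 × 1.903943 = 3.7317

Z-interval: (x̄₁ - x̄₂) ± E = -2 ± 3.7317 = (-5.7317, 1.7317)

Rounded to 2 decimal places:

(-5.73, 1.73)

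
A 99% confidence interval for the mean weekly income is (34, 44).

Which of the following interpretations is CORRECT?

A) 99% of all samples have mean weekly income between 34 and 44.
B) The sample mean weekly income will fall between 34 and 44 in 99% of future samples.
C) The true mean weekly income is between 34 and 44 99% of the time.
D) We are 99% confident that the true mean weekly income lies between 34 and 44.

A confidence interval represents our confidence in the procedure, not a probability statement about the parameter.

Key concept: If we repeated this sampling process many times and computed a 99% CI each time, about 99% of those intervals would contain the true population parameter.

For this specific interval (34, 44):
- Midpoint (point estimate): 39
- Margin of error: 5

The correct interpretation is the one stating confidence that the true parameter lies in the interval — option D.

D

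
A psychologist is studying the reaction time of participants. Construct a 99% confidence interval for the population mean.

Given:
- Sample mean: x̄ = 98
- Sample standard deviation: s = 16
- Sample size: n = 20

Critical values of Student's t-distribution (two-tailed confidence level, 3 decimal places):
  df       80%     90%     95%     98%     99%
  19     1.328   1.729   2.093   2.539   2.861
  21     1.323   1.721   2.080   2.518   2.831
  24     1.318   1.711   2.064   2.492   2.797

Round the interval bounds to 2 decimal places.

The population standard deviation σ is unknown (only the sample standard deviation s is given), so use a t-interval with df = n - 1 = 20 - 1 = 19.

For 99% confidence with df = 19, t* = 2.861 (from t-table)

Standard error: SE = s/√n = 16/√20 = 3.577709

Margin of error: E = t* × SE = 2.861 × 3.577709 = 10.2358

T-interval: x̄ ± E = 98 ± 10.2358 = (87.7642, 108.2358)

Rounded to 2 decimal places:

(87.76, 108.24)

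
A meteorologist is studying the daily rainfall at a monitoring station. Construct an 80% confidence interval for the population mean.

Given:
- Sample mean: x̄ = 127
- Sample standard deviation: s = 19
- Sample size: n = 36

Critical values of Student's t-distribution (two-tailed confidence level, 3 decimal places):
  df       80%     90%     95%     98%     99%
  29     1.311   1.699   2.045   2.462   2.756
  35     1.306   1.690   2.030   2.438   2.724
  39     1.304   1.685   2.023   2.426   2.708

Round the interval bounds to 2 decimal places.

The population standard deviation σ is unknown (only the sample standard deviation s is given), so use a t-interval with df = n - 1 = 36 - 1 = 35.

For 80% confidence with df = 35, t* = 1.306 (from t-table)

Standard error: SE = s/√n = 19/√36 = 3.166667

Margin of error: E = t* × SE = 1.306 × 3.166667 = 4.1357

T-interval: x̄ ± E = 127 ± 4.1357 = (122.8643, 131.1357)

Rounded to 2 decimal places:

(122.86, 131.14)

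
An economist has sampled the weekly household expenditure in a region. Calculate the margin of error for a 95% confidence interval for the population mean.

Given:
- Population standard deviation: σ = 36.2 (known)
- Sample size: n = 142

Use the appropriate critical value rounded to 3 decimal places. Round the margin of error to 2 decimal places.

The population standard deviation σ is known, so use the z-interval margin of error formula.

For 95% confidence, z* = 1.96 (from standard normal table)

Margin of error formula for z-interval: E = z* × σ/√n

E = 1.96 × 36.2/√142
  = 1.96 × 3.037837
  = 5.9542

Rounded to 2 decimal places:

5.95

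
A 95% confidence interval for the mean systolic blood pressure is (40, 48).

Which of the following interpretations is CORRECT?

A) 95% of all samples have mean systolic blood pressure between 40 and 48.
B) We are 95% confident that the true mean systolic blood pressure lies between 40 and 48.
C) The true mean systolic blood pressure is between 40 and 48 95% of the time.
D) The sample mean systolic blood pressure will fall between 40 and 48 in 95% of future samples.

A confidence interval represents our confidence in the procedure, not a probability statement about the parameter.

Key concept: If we repeated this sampling process many times and computed a 95% CI each time, about 95% of those intervals would contain the true population parameter.

For this specific interval (40, 48):
- Midpoint (point estimate): 44
- Margin of error: 4

The correct interpretation is the one stating confidence that the true parameter lies in the interval — option B.

B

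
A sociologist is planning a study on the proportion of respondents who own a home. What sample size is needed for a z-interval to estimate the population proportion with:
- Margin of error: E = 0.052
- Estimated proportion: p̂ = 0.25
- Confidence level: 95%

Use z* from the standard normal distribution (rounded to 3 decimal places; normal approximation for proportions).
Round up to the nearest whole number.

Using z* for proportion z-interval (normal approximation).

For 95% confidence, z* = 1.96 (from standard normal table)

Sample size formula for proportion z-interval: n = z*²p̂(1-p̂)/E²

n = 1.96² × 0.25 × 0.75 / 0.052²
  = 3.8416 × 0.1875 / 0.002704
  = 266.3831

Round up to the nearest whole number: n = 267

267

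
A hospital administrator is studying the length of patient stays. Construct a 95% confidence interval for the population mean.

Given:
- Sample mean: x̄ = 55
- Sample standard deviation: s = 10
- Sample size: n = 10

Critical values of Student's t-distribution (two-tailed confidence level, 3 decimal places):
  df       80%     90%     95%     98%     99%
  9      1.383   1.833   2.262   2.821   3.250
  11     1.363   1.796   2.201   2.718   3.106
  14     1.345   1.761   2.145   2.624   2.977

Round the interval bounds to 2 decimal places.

The population standard deviation σ is unknown (only the sample standard deviation s is given), so use a t-interval with df = n - 1 = 10 - 1 = 9.

For 95% confidence with df = 9, t* = 2.262 (from t-table)

Standard error: SE = s/√n = 10/√10 = 3.162278

Margin of error: E = t* × SE = 2.262 × 3.162278 = 7.1531

T-interval: x̄ ± E = 55 ± 7.1531 = (47.8469, 62.1531)

Rounded to 2 decimal places:

(47.85, 62.15)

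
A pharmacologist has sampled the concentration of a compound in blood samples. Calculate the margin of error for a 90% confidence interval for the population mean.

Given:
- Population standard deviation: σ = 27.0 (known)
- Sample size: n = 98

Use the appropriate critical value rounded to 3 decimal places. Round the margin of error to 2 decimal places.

The population standard deviation σ is known, so use the z-interval margin of error formula.

For 90% confidence, z* = 1.645 (from standard normal table)

Margin of error formula for z-interval: E = z* × σ/√n

E = 1.645 × 27.0/√98
  = 1.645 × 2.727412
  = 4.4866

Rounded to 2 decimal places:

4.49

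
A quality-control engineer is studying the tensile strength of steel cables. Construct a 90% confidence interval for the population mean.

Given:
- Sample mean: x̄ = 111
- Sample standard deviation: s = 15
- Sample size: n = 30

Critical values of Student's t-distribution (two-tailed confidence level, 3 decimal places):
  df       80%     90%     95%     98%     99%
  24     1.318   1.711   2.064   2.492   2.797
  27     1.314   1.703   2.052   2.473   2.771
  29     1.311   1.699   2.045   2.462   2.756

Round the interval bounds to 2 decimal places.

The population standard deviation σ is unknown (only the sample standard deviation s is given), so use a t-interval with df = n - 1 = 30 - 1 = 29.

For 90% confidence with df = 29, t* = 1.699 (from t-table)

Standard error: SE = s/√n = 15/√30 = 2.738613

Margin of error: E = t* × SE = 1.699 × 2.738613 = 4.6529

T-interval: x̄ ± E = 111 ± 4.6529 = (106.3471, 115.6529)

Rounded to 2 decimal places:

(106.35, 115.65)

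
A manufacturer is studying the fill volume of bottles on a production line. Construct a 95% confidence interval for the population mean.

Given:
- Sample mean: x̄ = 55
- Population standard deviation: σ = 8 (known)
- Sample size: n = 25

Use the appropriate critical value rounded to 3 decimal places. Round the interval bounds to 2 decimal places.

The population standard deviation σ is known, so use a z-interval (standard normal critical value).

For 95% confidence, z* = 1.96 (from standard normal table)

Standard error: SE = σ/√n = 8/√25 = 1.600000

Margin of error: E = z* × SE = 1.96 × 1.600000 = 3.1360

Z-interval: x̄ ± E = 55 ± 3.1360 = (51.8640, 58.1360)

Rounded to 2 decimal places:

(51.86, 58.14)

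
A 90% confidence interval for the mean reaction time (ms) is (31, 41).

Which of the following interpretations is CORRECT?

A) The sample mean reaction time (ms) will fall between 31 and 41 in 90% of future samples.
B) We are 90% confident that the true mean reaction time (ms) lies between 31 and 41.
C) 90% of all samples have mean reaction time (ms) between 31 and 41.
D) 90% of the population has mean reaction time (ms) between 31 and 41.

A confidence interval represents our confidence in the procedure, not a probability statement about the parameter.

Key concept: If we repeated this sampling process many times and computed a 90% CI each time, about 90% of those intervals would contain the true population parameter.

For this specific interval (31, 41):
- Midpoint (point estimate): 36
- Margin of error: 5

The correct interpretation is the one stating confidence that the true parameter lies in the interval — option B.

B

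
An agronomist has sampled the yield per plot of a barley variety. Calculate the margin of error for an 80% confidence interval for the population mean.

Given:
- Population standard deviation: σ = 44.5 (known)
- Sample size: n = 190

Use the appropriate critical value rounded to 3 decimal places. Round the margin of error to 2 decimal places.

The population standard deviation σ is known, so use the z-interval margin of error formula.

For 80% confidence, z* = 1.282 (from standard normal table)

Margin of error formula for z-interval: E = z* × σ/√n

E = 1.282 × 44.5/√190
  = 1.282 × 3.228369
  = 4.1388

Rounded to 2 decimal places:

4.14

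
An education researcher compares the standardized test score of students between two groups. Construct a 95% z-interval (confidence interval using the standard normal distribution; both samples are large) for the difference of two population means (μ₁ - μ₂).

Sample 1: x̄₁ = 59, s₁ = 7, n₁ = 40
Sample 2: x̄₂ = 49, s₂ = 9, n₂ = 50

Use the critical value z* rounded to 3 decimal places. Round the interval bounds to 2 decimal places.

Both samples are large (n₁ = 40 ≥ 30, n₂ = 50 ≥ 30), so a z-interval for the difference of means applies.

Point estimate: x̄₁ - x̄₂ = 59 - 49 = 10

Standard error: SE = √(s₁²/n₁ + s₂²/n₂)
= √(7²/40 + 9²/50)
= √(1.225000 + 1.620000)
= 1.686713

For 95% confidence, z* = 1.96 (from standard normal table)
Margin of error: E = z* × SE = 1.96 × 1.686713 = 3.3060

Z-interval: (x̄₁ - x̄₂) ± E = 10 ± 3.3060 = (6.6940, 13.3060)

Rounded to 2 decimal places:

(6.69, 13.31)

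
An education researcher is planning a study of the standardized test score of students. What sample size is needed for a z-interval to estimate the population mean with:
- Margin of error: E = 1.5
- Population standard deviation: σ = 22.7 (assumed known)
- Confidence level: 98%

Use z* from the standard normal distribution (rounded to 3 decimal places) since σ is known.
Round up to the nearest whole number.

Using z* since population σ is known (z-interval formula).

For 98% confidence, z* = 2.326 (from standard normal table)

Sample size formula for z-interval: n = (z*σ/E)²

n = (2.326 × 22.7 / 1.5)²
  = (35.200133)²
  = 1239.0494

Round up to the nearest whole number: n = 1240

1240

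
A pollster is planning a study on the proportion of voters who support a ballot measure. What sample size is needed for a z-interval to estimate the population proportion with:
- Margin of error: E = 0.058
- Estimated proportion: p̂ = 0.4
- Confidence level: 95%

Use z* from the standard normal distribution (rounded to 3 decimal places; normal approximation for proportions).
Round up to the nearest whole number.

Using z* for proportion z-interval (normal approximation).

For 95% confidence, z* = 1.96 (from standard normal table)

Sample size formula for proportion z-interval: n = z*²p̂(1-p̂)/E²

n = 1.96² × 0.4 × 0.6 / 0.058²
  = 3.8416 × 0.24 / 0.003364
  = 274.0737

Round up to the nearest whole number: n = 275

275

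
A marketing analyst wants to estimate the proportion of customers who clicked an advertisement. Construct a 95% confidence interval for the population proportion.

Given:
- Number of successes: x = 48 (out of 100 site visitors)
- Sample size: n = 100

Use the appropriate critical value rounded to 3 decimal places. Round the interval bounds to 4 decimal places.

Sample proportion: p̂ = 48/100 = 0.480000

Check conditions for normal approximation:
  np̂ = 48 ≥ 10 ✓
  n(1-p̂) = 52 ≥ 10 ✓

The sample is large enough, so use a z-interval (normal approximation) for the proportion.

For 95% confidence, z* = 1.96 (from standard normal table)

Standard error: SE = √(p̂(1-p̂)/n) = √(0.480000×0.520000/100) = 0.04995998

Margin of error: E = z* × SE = 1.96 × 0.04995998 = 0.097922

Z-interval: p̂ ± E = 0.480000 ± 0.097922 = (0.382078, 0.577922)

Rounded to 4 decimal places:

(0.3821, 0.5779)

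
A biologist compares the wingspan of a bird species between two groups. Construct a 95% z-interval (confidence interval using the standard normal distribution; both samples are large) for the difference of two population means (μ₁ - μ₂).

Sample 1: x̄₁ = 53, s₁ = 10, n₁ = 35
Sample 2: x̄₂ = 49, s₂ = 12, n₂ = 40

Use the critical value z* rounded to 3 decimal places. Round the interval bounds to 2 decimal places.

Both samples are large (n₁ = 35 ≥ 30, n₂ = 40 ≥ 30), so a z-interval for the difference of means applies.

Point estimate: x̄₁ - x̄₂ = 53 - 49 = 4

Standard error: SE = √(s₁²/n₁ + s₂²/n₂)
= √(10²/35 + 12²/40)
= √(2.857143 + 3.600000)
= 2.541091

For 95% confidence, z* = 1.96 (from standard normal table)
Margin of error: E = z* × SE = 1.96 × 2.541091 = 4.9805

Z-interval: (x̄₁ - x̄₂) ± E = 4 ± 4.9805 = (-0.9805, 8.9805)

Rounded to 2 decimal places:

(-0.98, 8.98)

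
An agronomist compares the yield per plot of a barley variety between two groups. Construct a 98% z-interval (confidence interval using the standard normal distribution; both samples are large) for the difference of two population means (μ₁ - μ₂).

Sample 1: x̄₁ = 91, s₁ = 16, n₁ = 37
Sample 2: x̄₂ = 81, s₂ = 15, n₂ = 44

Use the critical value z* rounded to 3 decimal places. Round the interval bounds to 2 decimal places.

Both samples are large (n₁ = 37 ≥ 30, n₂ = 44 ≥ 30), so a z-interval for the difference of means applies.

Point estimate: x̄₁ - x̄₂ = 91 - 81 = 10

Standard error: SE = √(s₁²/n₁ + s₂²/n₂)
= √(16²/37 + 15²/44)
= √(6.918919 + 5.113636)
= 3.468797

For 98% confidence, z* = 2.326 (from standard normal table)
Margin of error: E = z* × SE = 2.326 × 3.468797 = 8.0684

Z-interval: (x̄₁ - x̄₂) ± E = 10 ± 8.0684 = (1.9316, 18.0684)

Rounded to 2 decimal places:

(1.93, 18.07)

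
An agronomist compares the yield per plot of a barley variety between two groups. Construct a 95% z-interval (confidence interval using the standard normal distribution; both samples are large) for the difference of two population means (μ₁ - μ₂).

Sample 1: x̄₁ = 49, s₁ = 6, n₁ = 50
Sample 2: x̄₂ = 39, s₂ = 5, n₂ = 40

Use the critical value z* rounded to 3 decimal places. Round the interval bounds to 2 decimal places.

Both samples are large (n₁ = 50 ≥ 30, n₂ = 40 ≥ 30), so a z-interval for the difference of means applies.

Point estimate: x̄₁ - x̄₂ = 49 - 39 = 10

Standard error: SE = √(s₁²/n₁ + s₂²/n₂)
= √(6²/50 + 5²/40)
= √(0.720000 + 0.625000)
= 1.159741

For 95% confidence, z* = 1.96 (from standard normal table)
Margin of error: E = z* × SE = 1.96 × 1.159741 = 2.2731

Z-interval: (x̄₁ - x̄₂) ± E = 10 ± 2.2731 = (7.7269, 12.2731)

Rounded to 2 decimal places:

(7.73, 12.27)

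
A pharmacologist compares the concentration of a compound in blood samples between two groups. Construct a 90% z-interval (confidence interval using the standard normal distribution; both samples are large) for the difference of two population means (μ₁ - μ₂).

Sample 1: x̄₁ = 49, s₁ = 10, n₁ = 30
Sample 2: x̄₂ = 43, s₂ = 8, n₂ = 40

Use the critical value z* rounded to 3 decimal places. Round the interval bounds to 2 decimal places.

Both samples are large (n₁ = 30 ≥ 30, n₂ = 40 ≥ 30), so a z-interval for the difference of means applies.

Point estimate: x̄₁ - x̄₂ = 49 - 43 = 6

Standard error: SE = √(s₁²/n₁ + s₂²/n₂)
= √(10²/30 + 8²/40)
= √(3.333333 + 1.600000)
= 2.221111

For 90% confidence, z* = 1.645 (from standard normal table)
Margin of error: E = z* × SE = 1.645 × 2.221111 = 3.6537

Z-interval: (x̄₁ - x̄₂) ± E = 6 ± 3.6537 = (2.3463, 9.6537)

Rounded to 2 decimal places:

(2.35, 9.65)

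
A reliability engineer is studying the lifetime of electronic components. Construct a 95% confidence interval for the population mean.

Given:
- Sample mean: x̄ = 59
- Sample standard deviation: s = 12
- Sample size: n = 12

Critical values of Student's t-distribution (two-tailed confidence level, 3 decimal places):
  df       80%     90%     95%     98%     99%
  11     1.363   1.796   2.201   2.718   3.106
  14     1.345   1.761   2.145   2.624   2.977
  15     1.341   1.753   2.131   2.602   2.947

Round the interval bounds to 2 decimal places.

The population standard deviation σ is unknown (only the sample standard deviation s is given), so use a t-interval with df = n - 1 = 12 - 1 = 11.

For 95% confidence with df = 11, t* = 2.201 (from t-table)

Standard error: SE = s/√n = 12/√12 = 3.464102

Margin of error: E = t* × SE = 2.201 × 3.464102 = 7.6245

T-interval: x̄ ± E = 59 ± 7.6245 = (51.3755, 66.6245)

Rounded to 2 decimal places:

(51.38, 66.62)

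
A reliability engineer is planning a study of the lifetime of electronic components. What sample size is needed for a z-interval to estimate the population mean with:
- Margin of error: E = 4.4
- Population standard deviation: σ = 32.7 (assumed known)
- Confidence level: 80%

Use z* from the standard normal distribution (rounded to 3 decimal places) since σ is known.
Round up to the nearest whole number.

Using z* since population σ is known (z-interval formula).

For 80% confidence, z* = 1.282 (from standard normal table)

Sample size formula for z-interval: n = (z*σ/E)²

n = (1.282 × 32.7 / 4.4)²
  = (9.527591)²
  = 90.7750

Round up to the nearest whole number: n = 91

91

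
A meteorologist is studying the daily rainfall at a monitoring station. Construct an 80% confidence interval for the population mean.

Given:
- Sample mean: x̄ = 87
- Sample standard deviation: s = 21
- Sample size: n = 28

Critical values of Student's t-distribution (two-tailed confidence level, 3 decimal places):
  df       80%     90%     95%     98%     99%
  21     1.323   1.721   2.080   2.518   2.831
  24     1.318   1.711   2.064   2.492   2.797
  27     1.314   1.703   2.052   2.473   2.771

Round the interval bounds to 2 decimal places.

The population standard deviation σ is unknown (only the sample standard deviation s is given), so use a t-interval with df = n - 1 = 28 - 1 = 27.

For 80% confidence with df = 27, t* = 1.314 (from t-table)

Standard error: SE = s/√n = 21/√28 = 3.968627

Margin of error: E = t* × SE = 1.314 × 3.968627 = 5.2148

T-interval: x̄ ± E = 87 ± 5.2148 = (81.7852, 92.2148)

Rounded to 2 decimal places:

(81.79, 92.21)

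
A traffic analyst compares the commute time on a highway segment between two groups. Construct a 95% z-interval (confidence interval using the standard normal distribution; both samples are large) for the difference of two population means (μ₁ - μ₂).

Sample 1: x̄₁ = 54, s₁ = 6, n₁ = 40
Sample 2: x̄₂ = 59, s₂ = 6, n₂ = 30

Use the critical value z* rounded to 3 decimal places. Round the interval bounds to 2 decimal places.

Both samples are large (n₁ = 40 ≥ 30, n₂ = 30 ≥ 30), so a z-interval for the difference of means applies.

Point estimate: x̄₁ - x̄₂ = 54 - 59 = -5

Standard error: SE = √(s₁²/n₁ + s₂²/n₂)
= √(6²/40 + 6²/30)
= √(0.900000 + 1.200000)
= 1.449138

For 95% confidence, z* = 1.96 (from standard normal table)
Margin of error: E = z* × SE = 1.96 × 1.449138 = 2.8403

Z-interval: (x̄₁ - x̄₂) ± E = -5 ± 2.8403 = (-7.8403, -2.1597)

Rounded to 2 decimal places:

(-7.84, -2.16)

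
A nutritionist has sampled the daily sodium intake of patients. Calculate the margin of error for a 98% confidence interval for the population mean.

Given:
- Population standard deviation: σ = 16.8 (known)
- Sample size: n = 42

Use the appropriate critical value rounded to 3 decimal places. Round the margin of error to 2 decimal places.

The population standard deviation σ is known, so use the z-interval margin of error formula.

For 98% confidence, z* = 2.326 (from standard normal table)

Margin of error formula for z-interval: E = z* × σ/√n

E = 2.326 × 16.8/√42
  = 2.326 × 2.592296
  = 6.0297

Rounded to 2 decimal places:

6.03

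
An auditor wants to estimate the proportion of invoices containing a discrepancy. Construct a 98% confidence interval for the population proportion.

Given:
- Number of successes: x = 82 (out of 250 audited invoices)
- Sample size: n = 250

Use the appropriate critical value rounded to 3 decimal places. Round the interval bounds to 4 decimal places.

Sample proportion: p̂ = 82/250 = 0.328000

Check conditions for normal approximation:
  np̂ = 82 ≥ 10 ✓
  n(1-p̂) = 168 ≥ 10 ✓

The sample is large enough, so use a z-interval (normal approximation) for the proportion.

For 98% confidence, z* = 2.326 (from standard normal table)

Standard error: SE = √(p̂(1-p̂)/n) = √(0.328000×0.672000/250) = 0.02969283

Margin of error: E = z* × SE = 2.326 × 0.02969283 = 0.069066

Z-interval: p̂ ± E = 0.328000 ± 0.069066 = (0.258934, 0.397066)

Rounded to 4 decimal places:

(0.2589, 0.3971)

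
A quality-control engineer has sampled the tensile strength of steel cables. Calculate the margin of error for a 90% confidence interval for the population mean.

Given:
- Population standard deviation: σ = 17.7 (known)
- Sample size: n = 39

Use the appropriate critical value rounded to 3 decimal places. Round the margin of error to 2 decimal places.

The population standard deviation σ is known, so use the z-interval margin of error formula.

For 90% confidence, z* = 1.645 (from standard normal table)

Margin of error formula for z-interval: E = z* × σ/√n

E = 1.645 × 17.7/√39
  = 1.645 × 2.834268
  = 4.6624

Rounded to 2 decimal places:

4.66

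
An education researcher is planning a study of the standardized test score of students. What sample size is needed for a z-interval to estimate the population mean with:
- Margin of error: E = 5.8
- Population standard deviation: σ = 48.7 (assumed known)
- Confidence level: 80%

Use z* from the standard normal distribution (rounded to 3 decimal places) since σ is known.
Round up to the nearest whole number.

Using z* since population σ is known (z-interval formula).

For 80% confidence, z* = 1.282 (from standard normal table)

Sample size formula for z-interval: n = (z*σ/E)²

n = (1.282 × 48.7 / 5.8)²
  = (10.764379)²
  = 115.8719

Round up to the nearest whole number: n = 116

116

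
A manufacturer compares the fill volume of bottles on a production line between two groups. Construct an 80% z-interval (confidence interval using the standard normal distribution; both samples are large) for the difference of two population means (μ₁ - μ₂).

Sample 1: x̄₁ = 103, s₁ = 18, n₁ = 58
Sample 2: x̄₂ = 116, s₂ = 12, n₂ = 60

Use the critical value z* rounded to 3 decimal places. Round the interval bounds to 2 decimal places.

Both samples are large (n₁ = 58 ≥ 30, n₂ = 60 ≥ 30), so a z-interval for the difference of means applies.

Point estimate: x̄₁ - x̄₂ = 103 - 116 = -13

Standard error: SE = √(s₁²/n₁ + s₂²/n₂)
= √(18²/58 + 12²/60)
= √(5.586207 + 2.400000)
= 2.825988

For 80% confidence, z* = 1.282 (from standard normal table)
Margin of error: E = z* × SE = 1.282 × 2.825988 = 3.6229

Z-interval: (x̄₁ - x̄₂) ± E = -13 ± 3.6229 = (-16.6229, -9.3771)

Rounded to 2 decimal places:

(-16.62, -9.38)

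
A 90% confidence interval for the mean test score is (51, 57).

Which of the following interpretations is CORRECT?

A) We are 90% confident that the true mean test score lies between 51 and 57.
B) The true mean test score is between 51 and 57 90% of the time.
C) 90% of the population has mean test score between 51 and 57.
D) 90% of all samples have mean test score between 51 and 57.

A confidence interval represents our confidence in the procedure, not a probability statement about the parameter.

Key concept: If we repeated this sampling process many times and computed a 90% CI each time, about 90% of those intervals would contain the true population parameter.

For this specific interval (51, 57):
- Midpoint (point estimate): 54
- Margin of error: 3

The correct interpretation is the one stating confidence that the true parameter lies in the interval — option A.

A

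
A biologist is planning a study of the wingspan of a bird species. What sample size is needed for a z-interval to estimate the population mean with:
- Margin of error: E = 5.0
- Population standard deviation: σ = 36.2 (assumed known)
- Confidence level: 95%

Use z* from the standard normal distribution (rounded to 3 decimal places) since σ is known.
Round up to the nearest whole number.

Using z* since population σ is known (z-interval formula).

For 95% confidence, z* = 1.96 (from standard normal table)

Sample size formula for z-interval: n = (z*σ/E)²

n = (1.96 × 36.2 / 5.0)²
  = (14.190400)²
  = 201.3675

Round up to the nearest whole number: n = 202

202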